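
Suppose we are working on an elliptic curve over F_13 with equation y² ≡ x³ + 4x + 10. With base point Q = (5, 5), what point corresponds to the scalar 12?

(2, 0)

Double-and-add on 12 = (1100)₂. Start with Q = (5, 5) for the leading 1-bit.
double: tangent at (5, 5): λ = (3·5² + 4)/(2·5) ≡ 1/10. 10⁻¹ ≡ 4 (mod 13), so λ ≡ 1·4 ≡ 4.
  x = λ² - 5 - 5 = 16 - 10 ≡ 6; y = λ·(5 - 6) - 5 ≡ 4. → (6, 4)
add Q: (6, 4) + (5, 5). λ = (5 - 4)/(5 - 6) ≡ 1/12 mod 13. 12⁻¹ ≡ 12 (mod 13) since 12·12 = 144 ≡ 1, so λ ≡ 12.
  x = λ² - 6 - 5 = 144 - 11 ≡ 3; y = λ·(6 - 3) - 4 ≡ 6. → (3, 6)
double: tangent at (3, 6): λ = (3·3² + 4)/(2·6) ≡ 5/12. 12⁻¹ ≡ 12 (mod 13) since 12·12 = 144 ≡ 1, so λ ≡ 5·12 ≡ 8.
  x = λ² - 3 - 3 = 64 - 6 ≡ 6; y = λ·(3 - 6) - 6 ≡ 9. → (6, 9)
double: tangent at (6, 9): λ = (3·6² + 4)/(2·9) ≡ 8/5. 5⁻¹ ≡ 8 (mod 13) since 5·8 = 40 ≡ 1, so λ ≡ 8·8 ≡ 12.
  x = λ² - 6 - 6 = 144 - 12 ≡ 2; y = λ·(6 - 2) - 9 ≡ 0. → (2, 0)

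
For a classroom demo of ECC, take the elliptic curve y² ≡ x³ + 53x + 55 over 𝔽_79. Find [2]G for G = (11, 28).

(9, 32)

tangent at (11, 28): λ = (3·11² + 53)/(2·28) ≡ 21/56. 56⁻¹ ≡ 24 (mod 79) since 56·24 = 1344 ≡ 1, so λ ≡ 21·24 ≡ 30.
  x = λ² - 11 - 11 = 900 - 22 ≡ 9; y = λ·(11 - 9) - 28 ≡ 32. → (9, 32)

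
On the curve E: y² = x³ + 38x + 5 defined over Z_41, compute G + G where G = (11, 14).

tangent at (11, 14): λ = (3·11² + 38)/(2·14) ≡ 32/28. 28⁻¹ ≡ 22 (mod 41), so λ ≡ 32·22 ≡ 7.
  x = λ² - 11 - 11 = 49 - 22 ≡ 27; y = λ·(11 - 27) - 14 ≡ 38. → (27, 38)

(27, 38)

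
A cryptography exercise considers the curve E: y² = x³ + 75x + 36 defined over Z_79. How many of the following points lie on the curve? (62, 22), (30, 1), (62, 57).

2

(62, 22): 22² ≡ 10, rhs ≡ 10 → on.
(30, 1): 1² ≡ 1, rhs ≡ 56 → off.
(62, 57): 57² ≡ 10, rhs ≡ 10 → on.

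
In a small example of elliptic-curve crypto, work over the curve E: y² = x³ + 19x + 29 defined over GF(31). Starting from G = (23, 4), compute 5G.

Double-and-add on 5 = (101)₂. Start with G = (23, 4) for the leading 1-bit.
double: tangent at (23, 4): λ = (3·23² + 19)/(2·4) ≡ 25/8. 8⁻¹ ≡ 4 (mod 31), so λ ≡ 25·4 ≡ 7.
  x = λ² - 23 - 23 = 49 - 46 ≡ 3; y = λ·(23 - 3) - 4 ≡ 12. → (3, 12)
double: tangent at (3, 12): λ = (3·3² + 19)/(2·12) ≡ 15/24. 24⁻¹ ≡ 22 (mod 31), so λ ≡ 15·22 ≡ 20.
  x = λ² - 3 - 3 = 400 - 6 ≡ 22; y = λ·(3 - 22) - 12 ≡ 11. → (22, 11)
add G: (22, 11) + (23, 4). λ = (4 - 11)/(23 - 22) ≡ 24/1 mod 31. 1⁻¹ ≡ 1 (mod 31), so λ ≡ 24.
  x = λ² - 22 - 23 = 576 - 45 ≡ 4; y = λ·(22 - 4) - 11 ≡ 18. → (4, 18)

(4, 18)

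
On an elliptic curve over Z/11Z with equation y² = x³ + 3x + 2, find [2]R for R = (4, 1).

(7, 5)

tangent at (4, 1): λ = (3·4² + 3)/(2·1) ≡ 7/2. 2⁻¹ ≡ 6 (mod 11) since 2·6 = 12 ≡ 1, so λ ≡ 7·6 ≡ 9.
  x = λ² - 4 - 4 = 81 - 8 ≡ 7; y = λ·(4 - 7) - 1 ≡ 5. → (7, 5)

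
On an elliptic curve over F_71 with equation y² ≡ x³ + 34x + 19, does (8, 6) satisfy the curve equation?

y² = 6² ≡ 36; x³ + 34x + 19 = 803 ≡ 22 (mod 71). 36 ≠ 22.

no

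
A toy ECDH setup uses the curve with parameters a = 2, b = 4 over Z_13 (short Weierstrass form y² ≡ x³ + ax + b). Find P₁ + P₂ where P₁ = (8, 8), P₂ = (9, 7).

(10, 7)

(8, 8) + (9, 7). λ = (7 - 8)/(9 - 8) ≡ 12/1 mod 13. 1⁻¹ ≡ 1 (mod 13), so λ ≡ 12.
  x = λ² - 8 - 9 = 144 - 17 ≡ 10; y = λ·(8 - 10) - 8 ≡ 7. → (10, 7)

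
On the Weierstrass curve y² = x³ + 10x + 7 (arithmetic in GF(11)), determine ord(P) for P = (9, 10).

9

2P: tangent at (9, 10): λ = (3·9² + 10)/(2·10) ≡ 0/9. 9⁻¹ ≡ 5 (mod 11), so λ ≡ 0·5 ≡ 0.
  x = λ² - 9 - 9 = 0 - 18 ≡ 4; y = λ·(9 - 4) - 10 ≡ 1. → (4, 1)
3P: (4, 1) + (9, 10). λ = (10 - 1)/(9 - 4) ≡ 9/5 mod 11. 5⁻¹ ≡ 9 (mod 11), so λ ≡ 4.
  x = λ² - 4 - 9 = 16 - 13 ≡ 3; y = λ·(4 - 3) - 1 ≡ 3. → (3, 3)
4P: (3, 3) + (9, 10). λ = (10 - 3)/(9 - 3) ≡ 7/6 mod 11. 6⁻¹ ≡ 2 (mod 11), so λ ≡ 3.
  x = λ² - 3 - 9 = 9 - 12 ≡ 8; y = λ·(3 - 8) - 3 ≡ 4. → (8, 4)
5P: (8, 4) + (9, 10). λ = (10 - 4)/(9 - 8) ≡ 6/1 mod 11. 1⁻¹ ≡ 1 (mod 11), so λ ≡ 6.
  x = λ² - 8 - 9 = 36 - 17 ≡ 8; y = λ·(8 - 8) - 4 ≡ 7. → (8, 7)
6P: (8, 7) + (9, 10). λ = (10 - 7)/(9 - 8) ≡ 3/1 mod 11. 1⁻¹ ≡ 1 (mod 11) since 1·1 = 1 ≡ 1, so λ ≡ 3.
  x = λ² - 8 - 9 = 9 - 17 ≡ 3; y = λ·(8 - 3) - 7 ≡ 8. → (3, 8)
7P: (3, 8) + (9, 10). λ = (10 - 8)/(9 - 3) ≡ 2/6 mod 11. 6⁻¹ ≡ 2 (mod 11) since 6·2 = 12 ≡ 1, so λ ≡ 4.
  x = λ² - 3 - 9 = 16 - 12 ≡ 4; y = λ·(3 - 4) - 8 ≡ 10. → (4, 10)
8P: (4, 10) + (9, 10). λ = (10 - 10)/(9 - 4) ≡ 0/5 mod 11. 5⁻¹ ≡ 9 (mod 11), so λ ≡ 0.
  x = λ² - 4 - 9 = 0 - 13 ≡ 9; y = λ·(4 - 9) - 10 ≡ 1. → (9, 1)
9P: (9, 1) + (9, 10): same x and y₁ ≡ -y₂, so the sum is 𝒪.
9P = 𝒪, so the order is 9.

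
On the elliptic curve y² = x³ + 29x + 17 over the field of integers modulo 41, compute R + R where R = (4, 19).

(13, 7)

tangent at (4, 19): λ = (3·4² + 29)/(2·19) ≡ 36/38. 38⁻¹ ≡ 27 (mod 41), so λ ≡ 36·27 ≡ 29.
  x = λ² - 4 - 4 = 841 - 8 ≡ 13; y = λ·(4 - 13) - 19 ≡ 7. → (13, 7)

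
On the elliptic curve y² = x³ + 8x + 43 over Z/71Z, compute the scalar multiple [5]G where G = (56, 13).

Repeated addition: build up to 5G.
2G: tangent at (56, 13): λ = (3·56² + 8)/(2·13) ≡ 44/26. 26⁻¹ ≡ 41 (mod 71), so λ ≡ 44·41 ≡ 29.
  x = λ² - 56 - 56 = 841 - 112 ≡ 19; y = λ·(56 - 19) - 13 ≡ 66. → (19, 66)
3G: (19, 66) + (56, 13). λ = (13 - 66)/(56 - 19) ≡ 18/37 mod 71. 37⁻¹ ≡ 48 (mod 71), so λ ≡ 12.
  x = λ² - 19 - 56 = 144 - 75 ≡ 69; y = λ·(19 - 69) - 66 ≡ 44. → (69, 44)
4G: (69, 44) + (56, 13). λ = (13 - 44)/(56 - 69) ≡ 40/58 mod 71. 58⁻¹ ≡ 60 (mod 71), so λ ≡ 57.
  x = λ² - 69 - 56 = 3249 - 125 ≡ 0; y = λ·(69 - 0) - 44 ≡ 55. → (0, 55)
5G: (0, 55) + (56, 13). λ = (13 - 55)/(56 - 0) ≡ 29/56 mod 71. 56⁻¹ ≡ 52 (mod 71), so λ ≡ 17.
  x = λ² - 0 - 56 = 289 - 56 ≡ 20; y = λ·(0 - 20) - 55 ≡ 31. → (20, 31)

(20, 31)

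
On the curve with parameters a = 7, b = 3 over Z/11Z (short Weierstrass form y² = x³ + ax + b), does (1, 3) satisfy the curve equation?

no

y² = 3² ≡ 9; x³ + 7x + 3 = 11 ≡ 0 (mod 11). 9 ≠ 0.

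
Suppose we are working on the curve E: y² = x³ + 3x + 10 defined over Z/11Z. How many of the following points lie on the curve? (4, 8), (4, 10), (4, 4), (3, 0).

1

(4, 8): 8² ≡ 9, rhs ≡ 9 → on.
(4, 10): 10² ≡ 1, rhs ≡ 9 → off.
(4, 4): 4² ≡ 5, rhs ≡ 9 → off.
(3, 0): 0² ≡ 0, rhs ≡ 2 → off.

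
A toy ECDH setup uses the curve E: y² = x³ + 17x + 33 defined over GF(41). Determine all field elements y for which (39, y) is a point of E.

x³ + 17x + 33 = 60015 ≡ 32 (mod 41).
Square roots of 32 mod 41: 14 and 27 (since 14² = 196 ≡ 32).

14, 27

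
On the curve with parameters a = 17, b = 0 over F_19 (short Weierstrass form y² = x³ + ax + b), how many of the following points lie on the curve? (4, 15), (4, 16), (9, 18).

0

(4, 15): 15² ≡ 16, rhs ≡ 18 → off.
(4, 16): 16² ≡ 9, rhs ≡ 18 → off.
(9, 18): 18² ≡ 1, rhs ≡ 8 → off.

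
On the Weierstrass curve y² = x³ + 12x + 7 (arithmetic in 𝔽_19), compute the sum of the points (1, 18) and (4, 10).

(1, 18) + (4, 10). λ = (10 - 18)/(4 - 1) ≡ 11/3 mod 19. 3⁻¹ ≡ 13 (mod 19) since 3·13 = 39 ≡ 1, so λ ≡ 10.
  x = λ² - 1 - 4 = 100 - 5 ≡ 0; y = λ·(1 - 0) - 18 ≡ 11. → (0, 11)

(0, 11)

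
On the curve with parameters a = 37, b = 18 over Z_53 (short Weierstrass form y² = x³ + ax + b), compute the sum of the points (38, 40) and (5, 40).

(10, 13)

(38, 40) + (5, 40). λ = (40 - 40)/(5 - 38) ≡ 0/20 mod 53. 20⁻¹ ≡ 8 (mod 53), so λ ≡ 0.
  x = λ² - 38 - 5 = 0 - 43 ≡ 10; y = λ·(38 - 10) - 40 ≡ 13. → (10, 13)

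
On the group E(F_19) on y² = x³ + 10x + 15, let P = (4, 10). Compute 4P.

Repeated addition: build up to 4P.
2P: tangent at (4, 10): λ = (3·4² + 10)/(2·10) ≡ 1/1. 1⁻¹ ≡ 1 (mod 19) since 1·1 = 1 ≡ 1, so λ ≡ 1·1 ≡ 1.
  x = λ² - 4 - 4 = 1 - 8 ≡ 12; y = λ·(4 - 12) - 10 ≡ 1. → (12, 1)
3P: (12, 1) + (4, 10). λ = (10 - 1)/(4 - 12) ≡ 9/11 mod 19. 11⁻¹ ≡ 7 (mod 19), so λ ≡ 6.
  x = λ² - 12 - 4 = 36 - 16 ≡ 1; y = λ·(12 - 1) - 1 ≡ 8. → (1, 8)
4P: (1, 8) + (4, 10). λ = (10 - 8)/(4 - 1) ≡ 2/3 mod 19. 3⁻¹ ≡ 13 (mod 19), so λ ≡ 7.
  x = λ² - 1 - 4 = 49 - 5 ≡ 6; y = λ·(1 - 6) - 8 ≡ 14. → (6, 14)

(6, 14)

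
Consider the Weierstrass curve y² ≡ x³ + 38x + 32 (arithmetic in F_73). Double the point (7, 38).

tangent at (7, 38): λ = (3·7² + 38)/(2·38) ≡ 39/3. 3⁻¹ ≡ 49 (mod 73) since 3·49 = 147 ≡ 1, so λ ≡ 39·49 ≡ 13.
  x = λ² - 7 - 7 = 169 - 14 ≡ 9; y = λ·(7 - 9) - 38 ≡ 9. → (9, 9)

(9, 9)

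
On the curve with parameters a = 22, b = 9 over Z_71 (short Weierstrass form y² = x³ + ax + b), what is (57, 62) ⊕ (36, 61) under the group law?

(57, 62) + (36, 61). λ = (61 - 62)/(36 - 57) ≡ 70/50 mod 71. 50⁻¹ ≡ 27 (mod 71), so λ ≡ 44.
  x = λ² - 57 - 36 = 1936 - 93 ≡ 68; y = λ·(57 - 68) - 62 ≡ 22. → (68, 22)

(68, 22)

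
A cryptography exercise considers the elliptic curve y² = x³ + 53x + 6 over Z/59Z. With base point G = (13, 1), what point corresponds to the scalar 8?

Double-and-add on 8 = (1000)₂. Start with G = (13, 1) for the leading 1-bit.
double: tangent at (13, 1): λ = (3·13² + 53)/(2·1) ≡ 29/2. 2⁻¹ ≡ 30 (mod 59), so λ ≡ 29·30 ≡ 44.
  x = λ² - 13 - 13 = 1936 - 26 ≡ 22; y = λ·(13 - 22) - 1 ≡ 16. → (22, 16)
double: tangent at (22, 16): λ = (3·22² + 53)/(2·16) ≡ 30/32. 32⁻¹ ≡ 24 (mod 59), so λ ≡ 30·24 ≡ 12.
  x = λ² - 22 - 22 = 144 - 44 ≡ 41; y = λ·(22 - 41) - 16 ≡ 51. → (41, 51)
double: tangent at (41, 51): λ = (3·41² + 53)/(2·51) ≡ 22/43. 43⁻¹ ≡ 11 (mod 59) since 43·11 = 473 ≡ 1, so λ ≡ 22·11 ≡ 6.
  x = λ² - 41 - 41 = 36 - 82 ≡ 13; y = λ·(41 - 13) - 51 ≡ 58. → (13, 58)

(13, 58)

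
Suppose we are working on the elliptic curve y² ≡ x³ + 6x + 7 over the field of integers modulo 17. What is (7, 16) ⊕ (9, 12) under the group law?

(7, 16) + (9, 12). λ = (12 - 16)/(9 - 7) ≡ 13/2 mod 17. 2⁻¹ ≡ 9 (mod 17), so λ ≡ 15.
  x = λ² - 7 - 9 = 225 - 16 ≡ 5; y = λ·(7 - 5) - 16 ≡ 14. → (5, 14)

(5, 14)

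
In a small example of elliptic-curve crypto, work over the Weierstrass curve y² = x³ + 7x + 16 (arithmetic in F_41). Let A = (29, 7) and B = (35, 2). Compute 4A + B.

(38, 3)

First 4A:
Double-and-add on 4 = (100)₂. Start with A = (29, 7) for the leading 1-bit.
double: tangent at (29, 7): λ = (3·29² + 7)/(2·7) ≡ 29/14. 14⁻¹ ≡ 3 (mod 41) since 14·3 = 42 ≡ 1, so λ ≡ 29·3 ≡ 5.
  x = λ² - 29 - 29 = 25 - 58 ≡ 8; y = λ·(29 - 8) - 7 ≡ 16. → (8, 16)
double: tangent at (8, 16): λ = (3·8² + 7)/(2·16) ≡ 35/32. 32⁻¹ ≡ 9 (mod 41), so λ ≡ 35·9 ≡ 28.
  x = λ² - 8 - 8 = 784 - 16 ≡ 30; y = λ·(8 - 30) - 16 ≡ 24. → (30, 24)
4A = (30, 24).
Finally 4A + B:
(30, 24) + (35, 2). λ = (2 - 24)/(35 - 30) ≡ 19/5 mod 41. 5⁻¹ ≡ 33 (mod 41) since 5·33 = 165 ≡ 1, so λ ≡ 12.
  x = λ² - 30 - 35 = 144 - 65 ≡ 38; y = λ·(30 - 38) - 24 ≡ 3. → (38, 3)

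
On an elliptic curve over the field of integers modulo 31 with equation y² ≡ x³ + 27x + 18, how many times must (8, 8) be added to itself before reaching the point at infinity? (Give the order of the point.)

2P: tangent at (8, 8): λ = (3·8² + 27)/(2·8) ≡ 2/16. 16⁻¹ ≡ 2 (mod 31) since 16·2 = 32 ≡ 1, so λ ≡ 2·2 ≡ 4.
  x = λ² - 8 - 8 = 16 - 16 ≡ 0; y = λ·(8 - 0) - 8 ≡ 24. → (0, 24)
3P: (0, 24) + (8, 8). λ = (8 - 24)/(8 - 0) ≡ 15/8 mod 31. 8⁻¹ ≡ 4 (mod 31) since 8·4 = 32 ≡ 1, so λ ≡ 29.
  x = λ² - 0 - 8 = 841 - 8 ≡ 27; y = λ·(0 - 27) - 24 ≡ 30. → (27, 30)
4P: (27, 30) + (8, 8). λ = (8 - 30)/(8 - 27) ≡ 9/12 mod 31. 12⁻¹ ≡ 13 (mod 31), so λ ≡ 24.
  x = λ² - 27 - 8 = 576 - 35 ≡ 14; y = λ·(27 - 14) - 30 ≡ 3. → (14, 3)
5P: (14, 3) + (8, 8). λ = (8 - 3)/(8 - 14) ≡ 5/25 mod 31. 25⁻¹ ≡ 5 (mod 31), so λ ≡ 25.
  x = λ² - 14 - 8 = 625 - 22 ≡ 14; y = λ·(14 - 14) - 3 ≡ 28. → (14, 28)
6P: (14, 28) + (8, 8). λ = (8 - 28)/(8 - 14) ≡ 11/25 mod 31. 25⁻¹ ≡ 5 (mod 31), so λ ≡ 24.
  x = λ² - 14 - 8 = 576 - 22 ≡ 27; y = λ·(14 - 27) - 28 ≡ 1. → (27, 1)
7P: (27, 1) + (8, 8). λ = (8 - 1)/(8 - 27) ≡ 7/12 mod 31. 12⁻¹ ≡ 13 (mod 31) since 12·13 = 156 ≡ 1, so λ ≡ 29.
  x = λ² - 27 - 8 = 841 - 35 ≡ 0; y = λ·(27 - 0) - 1 ≡ 7. → (0, 7)
8P: (0, 7) + (8, 8). λ = (8 - 7)/(8 - 0) ≡ 1/8 mod 31. 8⁻¹ ≡ 4 (mod 31) since 8·4 = 32 ≡ 1, so λ ≡ 4.
  x = λ² - 0 - 8 = 16 - 8 ≡ 8; y = λ·(0 - 8) - 7 ≡ 23. → (8, 23)
9P: (8, 23) + (8, 8): same x and y₁ ≡ -y₂, so the sum is the point at infinity.
9P = the point at infinity, so the order is 9.

9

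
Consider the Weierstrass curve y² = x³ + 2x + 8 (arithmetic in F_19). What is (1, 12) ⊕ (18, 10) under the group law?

(1, 7)

(1, 12) + (18, 10). λ = (10 - 12)/(18 - 1) ≡ 17/17 mod 19. 17⁻¹ ≡ 9 (mod 19), so λ ≡ 1.
  x = λ² - 1 - 18 = 1 - 19 ≡ 1; y = λ·(1 - 1) - 12 ≡ 7. → (1, 7)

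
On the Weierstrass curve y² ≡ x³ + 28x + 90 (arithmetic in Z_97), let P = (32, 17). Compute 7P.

Repeated addition: build up to 7P.
2P: tangent at (32, 17): λ = (3·32² + 28)/(2·17) ≡ 93/34. 34⁻¹ ≡ 20 (mod 97) since 34·20 = 680 ≡ 1, so λ ≡ 93·20 ≡ 17.
  x = λ² - 32 - 32 = 289 - 64 ≡ 31; y = λ·(32 - 31) - 17 ≡ 0. → (31, 0)
3P: (31, 0) + (32, 17). λ = (17 - 0)/(32 - 31) ≡ 17/1 mod 97. 1⁻¹ ≡ 1 (mod 97) since 1·1 = 1 ≡ 1, so λ ≡ 17.
  x = λ² - 31 - 32 = 289 - 63 ≡ 32; y = λ·(31 - 32) - 0 ≡ 80. → (32, 80)
4P: (32, 80) + (32, 17): same x and y₁ ≡ -y₂, so the sum is O.
5P: O + (32, 17) = (32, 17) (identity).
6P: tangent at (32, 17): λ = (3·32² + 28)/(2·17) ≡ 93/34. 34⁻¹ ≡ 20 (mod 97), so λ ≡ 93·20 ≡ 17.
  x = λ² - 32 - 32 = 289 - 64 ≡ 31; y = λ·(32 - 31) - 17 ≡ 0. → (31, 0)
7P: (31, 0) + (32, 17). λ = (17 - 0)/(32 - 31) ≡ 17/1 mod 97. 1⁻¹ ≡ 1 (mod 97) since 1·1 = 1 ≡ 1, so λ ≡ 17.
  x = λ² - 31 - 32 = 289 - 63 ≡ 32; y = λ·(31 - 32) - 0 ≡ 80. → (32, 80)

(32, 80)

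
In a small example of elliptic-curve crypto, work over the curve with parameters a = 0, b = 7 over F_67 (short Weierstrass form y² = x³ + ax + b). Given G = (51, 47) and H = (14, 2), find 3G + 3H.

(7, 45)

First 3G:
Repeated addition: build up to 3G.
2G: tangent at (51, 47): λ = (3·51² + 0)/(2·47) ≡ 31/27. 27⁻¹ ≡ 5 (mod 67), so λ ≡ 31·5 ≡ 21.
  x = λ² - 51 - 51 = 441 - 102 ≡ 4; y = λ·(51 - 4) - 47 ≡ 2. → (4, 2)
3G: (4, 2) + (51, 47). λ = (47 - 2)/(51 - 4) ≡ 45/47 mod 67. 47⁻¹ ≡ 10 (mod 67), so λ ≡ 48.
  x = λ² - 4 - 51 = 2304 - 55 ≡ 38; y = λ·(4 - 38) - 2 ≡ 41. → (38, 41)
3G = (38, 41).
Next 3H:
Repeated addition: build up to 3H.
2H: tangent at (14, 2): λ = (3·14² + 0)/(2·2) ≡ 52/4. 4⁻¹ ≡ 17 (mod 67), so λ ≡ 52·17 ≡ 13.
  x = λ² - 14 - 14 = 169 - 28 ≡ 7; y = λ·(14 - 7) - 2 ≡ 22. → (7, 22)
3H: (7, 22) + (14, 2). λ = (2 - 22)/(14 - 7) ≡ 47/7 mod 67. 7⁻¹ ≡ 48 (mod 67), so λ ≡ 45.
  x = λ² - 7 - 14 = 2025 - 21 ≡ 61; y = λ·(7 - 61) - 22 ≡ 27. → (61, 27)
3H = (61, 27).
Finally 3G + 3H:
(38, 41) + (61, 27). λ = (27 - 41)/(61 - 38) ≡ 53/23 mod 67. 23⁻¹ ≡ 35 (mod 67), so λ ≡ 46.
  x = λ² - 38 - 61 = 2116 - 99 ≡ 7; y = λ·(38 - 7) - 41 ≡ 45. → (7, 45)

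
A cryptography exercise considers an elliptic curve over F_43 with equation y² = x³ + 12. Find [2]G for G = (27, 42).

(41, 2)

tangent at (27, 42): λ = (3·27² + 0)/(2·42) ≡ 37/41. 41⁻¹ ≡ 21 (mod 43), so λ ≡ 37·21 ≡ 3.
  x = λ² - 27 - 27 = 9 - 54 ≡ 41; y = λ·(27 - 41) - 42 ≡ 2. → (41, 2)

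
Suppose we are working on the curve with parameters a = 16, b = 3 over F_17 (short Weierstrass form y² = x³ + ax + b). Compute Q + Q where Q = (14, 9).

(2, 14)

tangent at (14, 9): λ = (3·14² + 16)/(2·9) ≡ 9/1. 1⁻¹ ≡ 1 (mod 17) since 1·1 = 1 ≡ 1, so λ ≡ 9·1 ≡ 9.
  x = λ² - 14 - 14 = 81 - 28 ≡ 2; y = λ·(14 - 2) - 9 ≡ 14. → (2, 14)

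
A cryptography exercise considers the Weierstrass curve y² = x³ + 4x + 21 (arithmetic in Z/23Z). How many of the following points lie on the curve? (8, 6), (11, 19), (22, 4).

3

(8, 6): 6² ≡ 13, rhs ≡ 13 → on.
(11, 19): 19² ≡ 16, rhs ≡ 16 → on.
(22, 4): 4² ≡ 16, rhs ≡ 16 → on.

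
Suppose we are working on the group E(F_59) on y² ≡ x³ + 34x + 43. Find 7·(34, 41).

(39, 53)

Write Q = (34, 41).
Repeated addition: build up to 7Q.
2Q: tangent at (34, 41): λ = (3·34² + 34)/(2·41) ≡ 21/23. 23⁻¹ ≡ 18 (mod 59) since 23·18 = 414 ≡ 1, so λ ≡ 21·18 ≡ 24.
  x = λ² - 34 - 34 = 576 - 68 ≡ 36; y = λ·(34 - 36) - 41 ≡ 29. → (36, 29)
3Q: (36, 29) + (34, 41). λ = (41 - 29)/(34 - 36) ≡ 12/57 mod 59. 57⁻¹ ≡ 29 (mod 59), so λ ≡ 53.
  x = λ² - 36 - 34 = 2809 - 70 ≡ 25; y = λ·(36 - 25) - 29 ≡ 23. → (25, 23)
4Q: (25, 23) + (34, 41). λ = (41 - 23)/(34 - 25) ≡ 18/9 mod 59. 9⁻¹ ≡ 46 (mod 59), so λ ≡ 2.
  x = λ² - 25 - 34 = 4 - 59 ≡ 4; y = λ·(25 - 4) - 23 ≡ 19. → (4, 19)
5Q: (4, 19) + (34, 41). λ = (41 - 19)/(34 - 4) ≡ 22/30 mod 59. 30⁻¹ ≡ 2 (mod 59), so λ ≡ 44.
  x = λ² - 4 - 34 = 1936 - 38 ≡ 10; y = λ·(4 - 10) - 19 ≡ 12. → (10, 12)
6Q: (10, 12) + (34, 41). λ = (41 - 12)/(34 - 10) ≡ 29/24 mod 59. 24⁻¹ ≡ 32 (mod 59), so λ ≡ 43.
  x = λ² - 10 - 34 = 1849 - 44 ≡ 35; y = λ·(10 - 35) - 12 ≡ 34. → (35, 34)
7Q: (35, 34) + (34, 41). λ = (41 - 34)/(34 - 35) ≡ 7/58 mod 59. 58⁻¹ ≡ 58 (mod 59), so λ ≡ 52.
  x = λ² - 35 - 34 = 2704 - 69 ≡ 39; y = λ·(35 - 39) - 34 ≡ 53. → (39, 53)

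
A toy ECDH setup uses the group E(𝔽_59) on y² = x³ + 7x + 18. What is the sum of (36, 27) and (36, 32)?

O

The two points share x = 36 and their y-coordinates satisfy 27 + 32 ≡ 0 (mod 59), so they are inverses. Their sum is the point at infinity.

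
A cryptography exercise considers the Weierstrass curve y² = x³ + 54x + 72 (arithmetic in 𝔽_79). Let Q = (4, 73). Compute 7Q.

Repeated addition: build up to 7Q.
2Q: tangent at (4, 73): λ = (3·4² + 54)/(2·73) ≡ 23/67. 67⁻¹ ≡ 46 (mod 79), so λ ≡ 23·46 ≡ 31.
  x = λ² - 4 - 4 = 961 - 8 ≡ 5; y = λ·(4 - 5) - 73 ≡ 54. → (5, 54)
3Q: (5, 54) + (4, 73). λ = (73 - 54)/(4 - 5) ≡ 19/78 mod 79. 78⁻¹ ≡ 78 (mod 79), so λ ≡ 60.
  x = λ² - 5 - 4 = 3600 - 9 ≡ 36; y = λ·(5 - 36) - 54 ≡ 61. → (36, 61)
4Q: (36, 61) + (4, 73). λ = (73 - 61)/(4 - 36) ≡ 12/47 mod 79. 47⁻¹ ≡ 37 (mod 79), so λ ≡ 49.
  x = λ² - 36 - 4 = 2401 - 40 ≡ 70; y = λ·(36 - 70) - 61 ≡ 11. → (70, 11)
5Q: (70, 11) + (4, 73). λ = (73 - 11)/(4 - 70) ≡ 62/13 mod 79. 13⁻¹ ≡ 73 (mod 79) since 13·73 = 949 ≡ 1, so λ ≡ 23.
  x = λ² - 70 - 4 = 529 - 74 ≡ 60; y = λ·(70 - 60) - 11 ≡ 61. → (60, 61)
6Q: (60, 61) + (4, 73). λ = (73 - 61)/(4 - 60) ≡ 12/23 mod 79. 23⁻¹ ≡ 55 (mod 79), so λ ≡ 28.
  x = λ² - 60 - 4 = 784 - 64 ≡ 9; y = λ·(60 - 9) - 61 ≡ 24. → (9, 24)
7Q: (9, 24) + (4, 73). λ = (73 - 24)/(4 - 9) ≡ 49/74 mod 79. 74⁻¹ ≡ 63 (mod 79) since 74·63 = 4662 ≡ 1, so λ ≡ 6.
  x = λ² - 9 - 4 = 36 - 13 ≡ 23; y = λ·(9 - 23) - 24 ≡ 50. → (23, 50)

(23, 50)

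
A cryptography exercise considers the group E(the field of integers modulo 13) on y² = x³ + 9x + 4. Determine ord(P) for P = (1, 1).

2P: tangent at (1, 1): λ = (3·1² + 9)/(2·1) ≡ 12/2. 2⁻¹ ≡ 7 (mod 13), so λ ≡ 12·7 ≡ 6.
  x = λ² - 1 - 1 = 36 - 2 ≡ 8; y = λ·(1 - 8) - 1 ≡ 9. → (8, 9)
3P: (8, 9) + (1, 1). λ = (1 - 9)/(1 - 8) ≡ 5/6 mod 13. 6⁻¹ ≡ 11 (mod 13) since 6·11 = 66 ≡ 1, so λ ≡ 3.
  x = λ² - 8 - 1 = 9 - 9 ≡ 0; y = λ·(8 - 0) - 9 ≡ 2. → (0, 2)
4P: (0, 2) + (1, 1). λ = (1 - 2)/(1 - 0) ≡ 12/1 mod 13. 1⁻¹ ≡ 1 (mod 13) since 1·1 = 1 ≡ 1, so λ ≡ 12.
  x = λ² - 0 - 1 = 144 - 1 ≡ 0; y = λ·(0 - 0) - 2 ≡ 11. → (0, 11)
5P: (0, 11) + (1, 1). λ = (1 - 11)/(1 - 0) ≡ 3/1 mod 13. 1⁻¹ ≡ 1 (mod 13), so λ ≡ 3.
  x = λ² - 0 - 1 = 9 - 1 ≡ 8; y = λ·(0 - 8) - 11 ≡ 4. → (8, 4)
6P: (8, 4) + (1, 1). λ = (1 - 4)/(1 - 8) ≡ 10/6 mod 13. 6⁻¹ ≡ 11 (mod 13) since 6·11 = 66 ≡ 1, so λ ≡ 6.
  x = λ² - 8 - 1 = 36 - 9 ≡ 1; y = λ·(8 - 1) - 4 ≡ 12. → (1, 12)
7P: (1, 12) + (1, 1): same x and y₁ ≡ -y₂, so the sum is the point at infinity.
7P = the point at infinity, so the order is 7.

7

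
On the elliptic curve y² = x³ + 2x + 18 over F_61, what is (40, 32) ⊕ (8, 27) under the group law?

(40, 32) + (8, 27). λ = (27 - 32)/(8 - 40) ≡ 56/29 mod 61. 29⁻¹ ≡ 40 (mod 61), so λ ≡ 44.
  x = λ² - 40 - 8 = 1936 - 48 ≡ 58; y = λ·(40 - 58) - 32 ≡ 30. → (58, 30)

(58, 30)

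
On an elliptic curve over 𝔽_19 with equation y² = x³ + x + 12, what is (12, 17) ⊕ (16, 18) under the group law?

(12, 17) + (16, 18). λ = (18 - 17)/(16 - 12) ≡ 1/4 mod 19. 4⁻¹ ≡ 5 (mod 19), so λ ≡ 5.
  x = λ² - 12 - 16 = 25 - 28 ≡ 16; y = λ·(12 - 16) - 17 ≡ 1. → (16, 1)

(16, 1)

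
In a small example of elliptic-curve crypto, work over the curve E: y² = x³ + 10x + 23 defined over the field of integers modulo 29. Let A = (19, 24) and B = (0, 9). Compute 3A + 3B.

First 3A:
Repeated addition: build up to 3A.
2A: tangent at (19, 24): λ = (3·19² + 10)/(2·24) ≡ 20/19. 19⁻¹ ≡ 26 (mod 29) since 19·26 = 494 ≡ 1, so λ ≡ 20·26 ≡ 27.
  x = λ² - 19 - 19 = 729 - 38 ≡ 24; y = λ·(19 - 24) - 24 ≡ 15. → (24, 15)
3A: (24, 15) + (19, 24). λ = (24 - 15)/(19 - 24) ≡ 9/24 mod 29. 24⁻¹ ≡ 23 (mod 29), so λ ≡ 4.
  x = λ² - 24 - 19 = 16 - 43 ≡ 2; y = λ·(24 - 2) - 15 ≡ 15. → (2, 15)
3A = (2, 15).
Next 3B:
Repeated addition: build up to 3B.
2B: tangent at (0, 9): λ = (3·0² + 10)/(2·9) ≡ 10/18. 18⁻¹ ≡ 21 (mod 29), so λ ≡ 10·21 ≡ 7.
  x = λ² - 0 - 0 = 49 - 0 ≡ 20; y = λ·(0 - 20) - 9 ≡ 25. → (20, 25)
3B: (20, 25) + (0, 9). λ = (9 - 25)/(0 - 20) ≡ 13/9 mod 29. 9⁻¹ ≡ 13 (mod 29), so λ ≡ 24.
  x = λ² - 20 - 0 = 576 - 20 ≡ 5; y = λ·(20 - 5) - 25 ≡ 16. → (5, 16)
3B = (5, 16).
Finally 3A + 3B:
(2, 15) + (5, 16). λ = (16 - 15)/(5 - 2) ≡ 1/3 mod 29. 3⁻¹ ≡ 10 (mod 29) since 3·10 = 30 ≡ 1, so λ ≡ 10.
  x = λ² - 2 - 5 = 100 - 7 ≡ 6; y = λ·(2 - 6) - 15 ≡ 3. → (6, 3)

(6, 3)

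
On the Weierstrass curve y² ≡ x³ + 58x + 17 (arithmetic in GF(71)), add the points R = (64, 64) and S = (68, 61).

(15, 59)

(64, 64) + (68, 61). λ = (61 - 64)/(68 - 64) ≡ 68/4 mod 71. 4⁻¹ ≡ 18 (mod 71), so λ ≡ 17.
  x = λ² - 64 - 68 = 289 - 132 ≡ 15; y = λ·(64 - 15) - 64 ≡ 59. → (15, 59)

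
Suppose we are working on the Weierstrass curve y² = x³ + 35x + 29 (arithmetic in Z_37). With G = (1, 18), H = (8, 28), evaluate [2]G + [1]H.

(5, 25)

First 2G:
Repeated addition: build up to 2G.
2G: tangent at (1, 18): λ = (3·1² + 35)/(2·18) ≡ 1/36. 36⁻¹ ≡ 36 (mod 37), so λ ≡ 1·36 ≡ 36.
  x = λ² - 1 - 1 = 1296 - 2 ≡ 36; y = λ·(1 - 36) - 18 ≡ 17. → (36, 17)
2G = (36, 17).
Finally 2G + H:
(36, 17) + (8, 28). λ = (28 - 17)/(8 - 36) ≡ 11/9 mod 37. 9⁻¹ ≡ 33 (mod 37) since 9·33 = 297 ≡ 1, so λ ≡ 30.
  x = λ² - 36 - 8 = 900 - 44 ≡ 5; y = λ·(36 - 5) - 17 ≡ 25. → (5, 25)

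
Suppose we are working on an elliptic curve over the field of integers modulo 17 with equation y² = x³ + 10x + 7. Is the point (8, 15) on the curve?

yes

y² = 15² ≡ 4; x³ + 10x + 7 = 599 ≡ 4 (mod 17). 4 = 4.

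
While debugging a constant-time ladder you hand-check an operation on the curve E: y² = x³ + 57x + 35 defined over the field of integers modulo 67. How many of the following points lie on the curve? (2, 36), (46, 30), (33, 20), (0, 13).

4

(2, 36): 36² ≡ 23, rhs ≡ 23 → on.
(46, 30): 30² ≡ 29, rhs ≡ 29 → on.
(33, 20): 20² ≡ 65, rhs ≡ 65 → on.
(0, 13): 13² ≡ 35, rhs ≡ 35 → on.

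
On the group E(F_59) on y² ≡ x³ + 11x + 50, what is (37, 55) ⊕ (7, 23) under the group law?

(40, 48)

(37, 55) + (7, 23). λ = (23 - 55)/(7 - 37) ≡ 27/29 mod 59. 29⁻¹ ≡ 57 (mod 59) since 29·57 = 1653 ≡ 1, so λ ≡ 5.
  x = λ² - 37 - 7 = 25 - 44 ≡ 40; y = λ·(37 - 40) - 55 ≡ 48. → (40, 48)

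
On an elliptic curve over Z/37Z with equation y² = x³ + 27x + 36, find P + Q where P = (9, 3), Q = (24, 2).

(29, 23)

(9, 3) + (24, 2). λ = (2 - 3)/(24 - 9) ≡ 36/15 mod 37. 15⁻¹ ≡ 5 (mod 37), so λ ≡ 32.
  x = λ² - 9 - 24 = 1024 - 33 ≡ 29; y = λ·(9 - 29) - 3 ≡ 23. → (29, 23)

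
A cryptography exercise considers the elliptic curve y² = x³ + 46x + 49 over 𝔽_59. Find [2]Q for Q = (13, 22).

tangent at (13, 22): λ = (3·13² + 46)/(2·22) ≡ 22/44. 44⁻¹ ≡ 55 (mod 59), so λ ≡ 22·55 ≡ 30.
  x = λ² - 13 - 13 = 900 - 26 ≡ 48; y = λ·(13 - 48) - 22 ≡ 49. → (48, 49)

(48, 49)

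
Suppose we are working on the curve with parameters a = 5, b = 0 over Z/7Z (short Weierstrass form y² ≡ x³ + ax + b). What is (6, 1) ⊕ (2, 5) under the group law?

(0, 0)

(6, 1) + (2, 5). λ = (5 - 1)/(2 - 6) ≡ 4/3 mod 7. 3⁻¹ ≡ 5 (mod 7), so λ ≡ 6.
  x = λ² - 6 - 2 = 36 - 8 ≡ 0; y = λ·(6 - 0) - 1 ≡ 0. → (0, 0)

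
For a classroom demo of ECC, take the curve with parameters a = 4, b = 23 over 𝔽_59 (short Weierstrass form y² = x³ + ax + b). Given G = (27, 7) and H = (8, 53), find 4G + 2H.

First 4G:
Repeated addition: build up to 4G.
2G: tangent at (27, 7): λ = (3·27² + 4)/(2·7) ≡ 8/14. 14⁻¹ ≡ 38 (mod 59), so λ ≡ 8·38 ≡ 9.
  x = λ² - 27 - 27 = 81 - 54 ≡ 27; y = λ·(27 - 27) - 7 ≡ 52. → (27, 52)
3G: (27, 52) + (27, 7): same x and y₁ ≡ -y₂, so the sum is the point at infinity.
4G: the point at infinity + (27, 7) = (27, 7) (identity).
4G = (27, 7).
Next 2H:
Repeated addition: build up to 2H.
2H: tangent at (8, 53): λ = (3·8² + 4)/(2·53) ≡ 19/47. 47⁻¹ ≡ 54 (mod 59), so λ ≡ 19·54 ≡ 23.
  x = λ² - 8 - 8 = 529 - 16 ≡ 41; y = λ·(8 - 41) - 53 ≡ 14. → (41, 14)
2H = (41, 14).
Finally 4G + 2H:
(27, 7) + (41, 14). λ = (14 - 7)/(41 - 27) ≡ 7/14 mod 59. 14⁻¹ ≡ 38 (mod 59), so λ ≡ 30.
  x = λ² - 27 - 41 = 900 - 68 ≡ 6; y = λ·(27 - 6) - 7 ≡ 33. → (6, 33)

(6, 33)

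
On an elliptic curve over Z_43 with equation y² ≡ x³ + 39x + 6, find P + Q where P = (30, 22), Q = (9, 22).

(30, 22) + (9, 22). λ = (22 - 22)/(9 - 30) ≡ 0/22 mod 43. 22⁻¹ ≡ 2 (mod 43), so λ ≡ 0.
  x = λ² - 30 - 9 = 0 - 39 ≡ 4; y = λ·(30 - 4) - 22 ≡ 21. → (4, 21)

(4, 21)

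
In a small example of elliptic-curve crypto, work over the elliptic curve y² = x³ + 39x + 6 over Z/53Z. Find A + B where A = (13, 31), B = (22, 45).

(13, 31) + (22, 45). λ = (45 - 31)/(22 - 13) ≡ 14/9 mod 53. 9⁻¹ ≡ 6 (mod 53) since 9·6 = 54 ≡ 1, so λ ≡ 31.
  x = λ² - 13 - 22 = 961 - 35 ≡ 25; y = λ·(13 - 25) - 31 ≡ 21. → (25, 21)

(25, 21)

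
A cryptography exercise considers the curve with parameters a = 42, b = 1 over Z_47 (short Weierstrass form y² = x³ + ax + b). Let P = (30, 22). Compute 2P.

(5, 17)

tangent at (30, 22): λ = (3·30² + 42)/(2·22) ≡ 16/44. 44⁻¹ ≡ 31 (mod 47), so λ ≡ 16·31 ≡ 26.
  x = λ² - 30 - 30 = 676 - 60 ≡ 5; y = λ·(30 - 5) - 22 ≡ 17. → (5, 17)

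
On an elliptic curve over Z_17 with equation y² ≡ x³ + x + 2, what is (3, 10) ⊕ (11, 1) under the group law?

(4, 6)

(3, 10) + (11, 1). λ = (1 - 10)/(11 - 3) ≡ 8/8 mod 17. 8⁻¹ ≡ 15 (mod 17), so λ ≡ 1.
  x = λ² - 3 - 11 = 1 - 14 ≡ 4; y = λ·(3 - 4) - 10 ≡ 6. → (4, 6)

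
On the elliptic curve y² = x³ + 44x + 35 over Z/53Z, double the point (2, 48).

(21, 16)

tangent at (2, 48): λ = (3·2² + 44)/(2·48) ≡ 3/43. 43⁻¹ ≡ 37 (mod 53), so λ ≡ 3·37 ≡ 5.
  x = λ² - 2 - 2 = 25 - 4 ≡ 21; y = λ·(2 - 21) - 48 ≡ 16. → (21, 16)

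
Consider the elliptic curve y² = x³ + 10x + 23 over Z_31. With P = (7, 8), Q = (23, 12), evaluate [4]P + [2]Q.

First 4P:
Double-and-add on 4 = (100)₂. Start with P = (7, 8) for the leading 1-bit.
double: tangent at (7, 8): λ = (3·7² + 10)/(2·8) ≡ 2/16. 16⁻¹ ≡ 2 (mod 31) since 16·2 = 32 ≡ 1, so λ ≡ 2·2 ≡ 4.
  x = λ² - 7 - 7 = 16 - 14 ≡ 2; y = λ·(7 - 2) - 8 ≡ 12. → (2, 12)
double: tangent at (2, 12): λ = (3·2² + 10)/(2·12) ≡ 22/24. 24⁻¹ ≡ 22 (mod 31) since 24·22 = 528 ≡ 1, so λ ≡ 22·22 ≡ 19.
  x = λ² - 2 - 2 = 361 - 4 ≡ 16; y = λ·(2 - 16) - 12 ≡ 1. → (16, 1)
4P = (16, 1).
Next 2Q:
Repeated addition: build up to 2Q.
2Q: tangent at (23, 12): λ = (3·23² + 10)/(2·12) ≡ 16/24. 24⁻¹ ≡ 22 (mod 31) since 24·22 = 528 ≡ 1, so λ ≡ 16·22 ≡ 11.
  x = λ² - 23 - 23 = 121 - 46 ≡ 13; y = λ·(23 - 13) - 12 ≡ 5. → (13, 5)
2Q = (13, 5).
Finally 4P + 2Q:
(16, 1) + (13, 5). λ = (5 - 1)/(13 - 16) ≡ 4/28 mod 31. 28⁻¹ ≡ 10 (mod 31), so λ ≡ 9.
  x = λ² - 16 - 13 = 81 - 29 ≡ 21; y = λ·(16 - 21) - 1 ≡ 16. → (21, 16)

(21, 16)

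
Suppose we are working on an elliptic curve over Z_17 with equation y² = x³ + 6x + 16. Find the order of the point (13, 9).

2P: tangent at (13, 9): λ = (3·13² + 6)/(2·9) ≡ 3/1. 1⁻¹ ≡ 1 (mod 17), so λ ≡ 3·1 ≡ 3.
  x = λ² - 13 - 13 = 9 - 26 ≡ 0; y = λ·(13 - 0) - 9 ≡ 13. → (0, 13)
3P: (0, 13) + (13, 9). λ = (9 - 13)/(13 - 0) ≡ 13/13 mod 17. 13⁻¹ ≡ 4 (mod 17), so λ ≡ 1.
  x = λ² - 0 - 13 = 1 - 13 ≡ 5; y = λ·(0 - 5) - 13 ≡ 16. → (5, 16)
4P: (5, 16) + (13, 9). λ = (9 - 16)/(13 - 5) ≡ 10/8 mod 17. 8⁻¹ ≡ 15 (mod 17), so λ ≡ 14.
  x = λ² - 5 - 13 = 196 - 18 ≡ 8; y = λ·(5 - 8) - 16 ≡ 10. → (8, 10)
5P: (8, 10) + (13, 9). λ = (9 - 10)/(13 - 8) ≡ 16/5 mod 17. 5⁻¹ ≡ 7 (mod 17), so λ ≡ 10.
  x = λ² - 8 - 13 = 100 - 21 ≡ 11; y = λ·(8 - 11) - 10 ≡ 11. → (11, 11)
6P: (11, 11) + (13, 9). λ = (9 - 11)/(13 - 11) ≡ 15/2 mod 17. 2⁻¹ ≡ 9 (mod 17) since 2·9 = 18 ≡ 1, so λ ≡ 16.
  x = λ² - 11 - 13 = 256 - 24 ≡ 11; y = λ·(11 - 11) - 11 ≡ 6. → (11, 6)
7P: (11, 6) + (13, 9). λ = (9 - 6)/(13 - 11) ≡ 3/2 mod 17. 2⁻¹ ≡ 9 (mod 17), so λ ≡ 10.
  x = λ² - 11 - 13 = 100 - 24 ≡ 8; y = λ·(11 - 8) - 6 ≡ 7. → (8, 7)
8P: (8, 7) + (13, 9). λ = (9 - 7)/(13 - 8) ≡ 2/5 mod 17. 5⁻¹ ≡ 7 (mod 17), so λ ≡ 14.
  x = λ² - 8 - 13 = 196 - 21 ≡ 5; y = λ·(8 - 5) - 7 ≡ 1. → (5, 1)
9P: (5, 1) + (13, 9). λ = (9 - 1)/(13 - 5) ≡ 8/8 mod 17. 8⁻¹ ≡ 15 (mod 17), so λ ≡ 1.
  x = λ² - 5 - 13 = 1 - 18 ≡ 0; y = λ·(5 - 0) - 1 ≡ 4. → (0, 4)
10P: (0, 4) + (13, 9). λ = (9 - 4)/(13 - 0) ≡ 5/13 mod 17. 13⁻¹ ≡ 4 (mod 17), so λ ≡ 3.
  x = λ² - 0 - 13 = 9 - 13 ≡ 13; y = λ·(0 - 13) - 4 ≡ 8. → (13, 8)
11P: (13, 8) + (13, 9): same x and y₁ ≡ -y₂, so the sum is the point at infinity.
11P = the point at infinity, so the order is 11.

11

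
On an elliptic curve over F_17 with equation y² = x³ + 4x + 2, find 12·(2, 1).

(9, 6)

Write P = (2, 1).
Repeated addition: build up to 12P.
2P: tangent at (2, 1): λ = (3·2² + 4)/(2·1) ≡ 16/2. 2⁻¹ ≡ 9 (mod 17), so λ ≡ 16·9 ≡ 8.
  x = λ² - 2 - 2 = 64 - 4 ≡ 9; y = λ·(2 - 9) - 1 ≡ 11. → (9, 11)
3P: (9, 11) + (2, 1). λ = (1 - 11)/(2 - 9) ≡ 7/10 mod 17. 10⁻¹ ≡ 12 (mod 17) since 10·12 = 120 ≡ 1, so λ ≡ 16.
  x = λ² - 9 - 2 = 256 - 11 ≡ 7; y = λ·(9 - 7) - 11 ≡ 4. → (7, 4)
4P: (7, 4) + (2, 1). λ = (1 - 4)/(2 - 7) ≡ 14/12 mod 17. 12⁻¹ ≡ 10 (mod 17), so λ ≡ 4.
  x = λ² - 7 - 2 = 16 - 9 ≡ 7; y = λ·(7 - 7) - 4 ≡ 13. → (7, 13)
5P: (7, 13) + (2, 1). λ = (1 - 13)/(2 - 7) ≡ 5/12 mod 17. 12⁻¹ ≡ 10 (mod 17), so λ ≡ 16.
  x = λ² - 7 - 2 = 256 - 9 ≡ 9; y = λ·(7 - 9) - 13 ≡ 6. → (9, 6)
6P: (9, 6) + (2, 1). λ = (1 - 6)/(2 - 9) ≡ 12/10 mod 17. 10⁻¹ ≡ 12 (mod 17), so λ ≡ 8.
  x = λ² - 9 - 2 = 64 - 11 ≡ 2; y = λ·(9 - 2) - 6 ≡ 16. → (2, 16)
7P: (2, 16) + (2, 1): same x and y₁ ≡ -y₂, so the sum is the point at infinity.
8P: the point at infinity + (2, 1) = (2, 1) (identity).
9P: tangent at (2, 1): λ = (3·2² + 4)/(2·1) ≡ 16/2. 2⁻¹ ≡ 9 (mod 17), so λ ≡ 16·9 ≡ 8.
  x = λ² - 2 - 2 = 64 - 4 ≡ 9; y = λ·(2 - 9) - 1 ≡ 11. → (9, 11)
10P: (9, 11) + (2, 1). λ = (1 - 11)/(2 - 9) ≡ 7/10 mod 17. 10⁻¹ ≡ 12 (mod 17), so λ ≡ 16.
  x = λ² - 9 - 2 = 256 - 11 ≡ 7; y = λ·(9 - 7) - 11 ≡ 4. → (7, 4)
11P: (7, 4) + (2, 1). λ = (1 - 4)/(2 - 7) ≡ 14/12 mod 17. 12⁻¹ ≡ 10 (mod 17) since 12·10 = 120 ≡ 1, so λ ≡ 4.
  x = λ² - 7 - 2 = 16 - 9 ≡ 7; y = λ·(7 - 7) - 4 ≡ 13. → (7, 13)
12P: (7, 13) + (2, 1). λ = (1 - 13)/(2 - 7) ≡ 5/12 mod 17. 12⁻¹ ≡ 10 (mod 17), so λ ≡ 16.
  x = λ² - 7 - 2 = 256 - 9 ≡ 9; y = λ·(7 - 9) - 13 ≡ 6. → (9, 6)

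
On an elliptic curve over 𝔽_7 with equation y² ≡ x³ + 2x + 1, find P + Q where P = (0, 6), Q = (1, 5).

(0, 1)

(0, 6) + (1, 5). λ = (5 - 6)/(1 - 0) ≡ 6/1 mod 7. 1⁻¹ ≡ 1 (mod 7), so λ ≡ 6.
  x = λ² - 0 - 1 = 36 - 1 ≡ 0; y = λ·(0 - 0) - 6 ≡ 1. → (0, 1)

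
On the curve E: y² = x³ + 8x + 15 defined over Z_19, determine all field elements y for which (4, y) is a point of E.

4, 15

x³ + 8x + 15 = 111 ≡ 16 (mod 19).
Square roots of 16 mod 19: 4 and 15 (since 4² = 16 ≡ 16).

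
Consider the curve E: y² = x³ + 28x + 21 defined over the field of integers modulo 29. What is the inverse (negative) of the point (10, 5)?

-(10, 5) = (10, -5 mod 29) = (10, 24).

(10, 24)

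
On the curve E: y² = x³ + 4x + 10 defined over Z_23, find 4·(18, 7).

(7, 17)

Write P = (18, 7).
Double-and-add on 4 = (100)₂. Start with P = (18, 7) for the leading 1-bit.
double: tangent at (18, 7): λ = (3·18² + 4)/(2·7) ≡ 10/14. 14⁻¹ ≡ 5 (mod 23), so λ ≡ 10·5 ≡ 4.
  x = λ² - 18 - 18 = 16 - 36 ≡ 3; y = λ·(18 - 3) - 7 ≡ 7. → (3, 7)
double: tangent at (3, 7): λ = (3·3² + 4)/(2·7) ≡ 8/14. 14⁻¹ ≡ 5 (mod 23), so λ ≡ 8·5 ≡ 17.
  x = λ² - 3 - 3 = 289 - 6 ≡ 7; y = λ·(3 - 7) - 7 ≡ 17. → (7, 17)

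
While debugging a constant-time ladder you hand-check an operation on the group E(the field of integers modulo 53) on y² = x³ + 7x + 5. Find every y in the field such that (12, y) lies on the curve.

x³ + 7x + 5 = 1817 ≡ 15 (mod 53).
Square roots of 15 mod 53: 11 and 42 (since 11² = 121 ≡ 15).

11, 42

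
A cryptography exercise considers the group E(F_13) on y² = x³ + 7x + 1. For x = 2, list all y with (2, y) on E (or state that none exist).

6, 7

x³ + 7x + 1 = 23 ≡ 10 (mod 13).
Square roots of 10 mod 13: 6 and 7 (since 6² = 36 ≡ 10).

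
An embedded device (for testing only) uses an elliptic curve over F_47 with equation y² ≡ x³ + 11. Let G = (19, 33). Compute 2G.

tangent at (19, 33): λ = (3·19² + 0)/(2·33) ≡ 2/19. 19⁻¹ ≡ 5 (mod 47) since 19·5 = 95 ≡ 1, so λ ≡ 2·5 ≡ 10.
  x = λ² - 19 - 19 = 100 - 38 ≡ 15; y = λ·(19 - 15) - 33 ≡ 7. → (15, 7)

(15, 7)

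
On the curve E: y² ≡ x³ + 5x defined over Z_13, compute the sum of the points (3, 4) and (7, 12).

(7, 1)

(3, 4) + (7, 12). λ = (12 - 4)/(7 - 3) ≡ 8/4 mod 13. 4⁻¹ ≡ 10 (mod 13), so λ ≡ 2.
  x = λ² - 3 - 7 = 4 - 10 ≡ 7; y = λ·(3 - 7) - 4 ≡ 1. → (7, 1)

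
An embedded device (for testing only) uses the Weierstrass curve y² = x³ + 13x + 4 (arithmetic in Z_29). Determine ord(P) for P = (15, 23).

12

2P: tangent at (15, 23): λ = (3·15² + 13)/(2·23) ≡ 21/17. 17⁻¹ ≡ 12 (mod 29), so λ ≡ 21·12 ≡ 20.
  x = λ² - 15 - 15 = 400 - 30 ≡ 22; y = λ·(15 - 22) - 23 ≡ 11. → (22, 11)
3P: (22, 11) + (15, 23). λ = (23 - 11)/(15 - 22) ≡ 12/22 mod 29. 22⁻¹ ≡ 4 (mod 29), so λ ≡ 19.
  x = λ² - 22 - 15 = 361 - 37 ≡ 5; y = λ·(22 - 5) - 11 ≡ 22. → (5, 22)
4P: (5, 22) + (15, 23). λ = (23 - 22)/(15 - 5) ≡ 1/10 mod 29. 10⁻¹ ≡ 3 (mod 29) since 10·3 = 30 ≡ 1, so λ ≡ 3.
  x = λ² - 5 - 15 = 9 - 20 ≡ 18; y = λ·(5 - 18) - 22 ≡ 26. → (18, 26)
5P: (18, 26) + (15, 23). λ = (23 - 26)/(15 - 18) ≡ 26/26 mod 29. 26⁻¹ ≡ 19 (mod 29) since 26·19 = 494 ≡ 1, so λ ≡ 1.
  x = λ² - 18 - 15 = 1 - 33 ≡ 26; y = λ·(18 - 26) - 26 ≡ 24. → (26, 24)
6P: (26, 24) + (15, 23). λ = (23 - 24)/(15 - 26) ≡ 28/18 mod 29. 18⁻¹ ≡ 21 (mod 29), so λ ≡ 8.
  x = λ² - 26 - 15 = 64 - 41 ≡ 23; y = λ·(26 - 23) - 24 ≡ 0. → (23, 0)
7P: (23, 0) + (15, 23). λ = (23 - 0)/(15 - 23) ≡ 23/21 mod 29. 21⁻¹ ≡ 18 (mod 29), so λ ≡ 8.
  x = λ² - 23 - 15 = 64 - 38 ≡ 26; y = λ·(23 - 26) - 0 ≡ 5. → (26, 5)
8P: (26, 5) + (15, 23). λ = (23 - 5)/(15 - 26) ≡ 18/18 mod 29. 18⁻¹ ≡ 21 (mod 29), so λ ≡ 1.
  x = λ² - 26 - 15 = 1 - 41 ≡ 18; y = λ·(26 - 18) - 5 ≡ 3. → (18, 3)
9P: (18, 3) + (15, 23). λ = (23 - 3)/(15 - 18) ≡ 20/26 mod 29. 26⁻¹ ≡ 19 (mod 29) since 26·19 = 494 ≡ 1, so λ ≡ 3.
  x = λ² - 18 - 15 = 9 - 33 ≡ 5; y = λ·(18 - 5) - 3 ≡ 7. → (5, 7)
10P: (5, 7) + (15, 23). λ = (23 - 7)/(15 - 5) ≡ 16/10 mod 29. 10⁻¹ ≡ 3 (mod 29), so λ ≡ 19.
  x = λ² - 5 - 15 = 361 - 20 ≡ 22; y = λ·(5 - 22) - 7 ≡ 18. → (22, 18)
11P: (22, 18) + (15, 23). λ = (23 - 18)/(15 - 22) ≡ 5/22 mod 29. 22⁻¹ ≡ 4 (mod 29), so λ ≡ 20.
  x = λ² - 22 - 15 = 400 - 37 ≡ 15; y = λ·(22 - 15) - 18 ≡ 6. → (15, 6)
12P: (15, 6) + (15, 23): same x and y₁ ≡ -y₂, so the sum is O.
12P = O, so the order is 12.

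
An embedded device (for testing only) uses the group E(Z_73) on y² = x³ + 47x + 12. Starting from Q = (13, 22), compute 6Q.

Repeated addition: build up to 6Q.
2Q: tangent at (13, 22): λ = (3·13² + 47)/(2·22) ≡ 43/44. 44⁻¹ ≡ 5 (mod 73) since 44·5 = 220 ≡ 1, so λ ≡ 43·5 ≡ 69.
  x = λ² - 13 - 13 = 4761 - 26 ≡ 63; y = λ·(13 - 63) - 22 ≡ 32. → (63, 32)
3Q: (63, 32) + (13, 22). λ = (22 - 32)/(13 - 63) ≡ 63/23 mod 73. 23⁻¹ ≡ 54 (mod 73) since 23·54 = 1242 ≡ 1, so λ ≡ 44.
  x = λ² - 63 - 13 = 1936 - 76 ≡ 35; y = λ·(63 - 35) - 32 ≡ 32. → (35, 32)
4Q: (35, 32) + (13, 22). λ = (22 - 32)/(13 - 35) ≡ 63/51 mod 73. 51⁻¹ ≡ 63 (mod 73) since 51·63 = 3213 ≡ 1, so λ ≡ 27.
  x = λ² - 35 - 13 = 729 - 48 ≡ 24; y = λ·(35 - 24) - 32 ≡ 46. → (24, 46)
5Q: (24, 46) + (13, 22). λ = (22 - 46)/(13 - 24) ≡ 49/62 mod 73. 62⁻¹ ≡ 53 (mod 73) since 62·53 = 3286 ≡ 1, so λ ≡ 42.
  x = λ² - 24 - 13 = 1764 - 37 ≡ 48; y = λ·(24 - 48) - 46 ≡ 41. → (48, 41)
6Q: (48, 41) + (13, 22). λ = (22 - 41)/(13 - 48) ≡ 54/38 mod 73. 38⁻¹ ≡ 25 (mod 73), so λ ≡ 36.
  x = λ² - 48 - 13 = 1296 - 61 ≡ 67; y = λ·(48 - 67) - 41 ≡ 5. → (67, 5)

(67, 5)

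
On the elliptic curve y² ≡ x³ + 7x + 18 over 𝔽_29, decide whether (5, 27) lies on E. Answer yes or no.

yes

y² = 27² ≡ 4; x³ + 7x + 18 = 178 ≡ 4 (mod 29). 4 = 4.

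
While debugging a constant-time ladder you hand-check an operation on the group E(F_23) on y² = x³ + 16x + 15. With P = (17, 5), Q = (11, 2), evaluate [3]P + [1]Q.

(10, 5)

First 3P:
Repeated addition: build up to 3P.
2P: tangent at (17, 5): λ = (3·17² + 16)/(2·5) ≡ 9/10. 10⁻¹ ≡ 7 (mod 23), so λ ≡ 9·7 ≡ 17.
  x = λ² - 17 - 17 = 289 - 34 ≡ 2; y = λ·(17 - 2) - 5 ≡ 20. → (2, 20)
3P: (2, 20) + (17, 5). λ = (5 - 20)/(17 - 2) ≡ 8/15 mod 23. 15⁻¹ ≡ 20 (mod 23) since 15·20 = 300 ≡ 1, so λ ≡ 22.
  x = λ² - 2 - 17 = 484 - 19 ≡ 5; y = λ·(2 - 5) - 20 ≡ 6. → (5, 6)
3P = (5, 6).
Finally 3P + Q:
(5, 6) + (11, 2). λ = (2 - 6)/(11 - 5) ≡ 19/6 mod 23. 6⁻¹ ≡ 4 (mod 23) since 6·4 = 24 ≡ 1, so λ ≡ 7.
  x = λ² - 5 - 11 = 49 - 16 ≡ 10; y = λ·(5 - 10) - 6 ≡ 5. → (10, 5)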